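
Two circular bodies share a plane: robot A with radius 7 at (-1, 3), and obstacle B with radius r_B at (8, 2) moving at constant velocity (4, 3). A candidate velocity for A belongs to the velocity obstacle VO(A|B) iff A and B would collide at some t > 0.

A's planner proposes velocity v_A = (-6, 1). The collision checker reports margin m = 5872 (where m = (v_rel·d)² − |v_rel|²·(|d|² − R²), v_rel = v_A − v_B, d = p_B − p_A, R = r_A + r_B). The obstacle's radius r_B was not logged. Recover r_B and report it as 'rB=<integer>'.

m = 5872
d = (9, -1);  v_rel = (-10, -2),  |v_rel|² = 104
v_rel×d = (-10)·(-1) − (-2)·(9) = 28
since m = R²·104 − 28²:  R² = (784 + 5872) / 104 = 64
R = √64 = 8  ⇒  r_B = 8 − 7 = 1

rB=1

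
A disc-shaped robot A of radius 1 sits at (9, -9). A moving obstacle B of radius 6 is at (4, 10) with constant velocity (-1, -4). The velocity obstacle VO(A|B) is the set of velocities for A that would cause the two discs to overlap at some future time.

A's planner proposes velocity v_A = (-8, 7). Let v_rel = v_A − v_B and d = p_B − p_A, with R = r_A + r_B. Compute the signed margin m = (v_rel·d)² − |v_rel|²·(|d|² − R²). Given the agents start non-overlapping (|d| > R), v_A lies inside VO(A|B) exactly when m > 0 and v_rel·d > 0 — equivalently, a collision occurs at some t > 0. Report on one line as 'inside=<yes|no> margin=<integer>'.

d = (-5, 19),  |d|² = 386;  R = 1+6 = 7,  c = 386−7² = 337
v_rel = (-7, 11),  |v_rel|² = 170;  v_rel·d = (-7)·(-5) + (11)·(19) = 244
170·t² − 488·t + 337 = 0  ⇒  m = 244² − 170·337 = 2246
m = 2246 > 0,  v_rel·d = 244 > 0  ⇒  inside

inside=yes margin=2246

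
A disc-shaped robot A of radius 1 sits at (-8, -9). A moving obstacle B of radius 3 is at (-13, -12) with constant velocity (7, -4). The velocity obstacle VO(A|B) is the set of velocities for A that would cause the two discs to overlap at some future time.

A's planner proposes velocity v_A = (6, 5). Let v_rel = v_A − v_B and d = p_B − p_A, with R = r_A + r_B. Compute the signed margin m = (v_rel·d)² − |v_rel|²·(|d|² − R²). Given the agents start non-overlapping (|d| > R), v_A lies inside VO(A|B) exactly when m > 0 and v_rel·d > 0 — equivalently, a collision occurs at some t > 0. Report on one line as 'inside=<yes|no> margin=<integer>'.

d = (-5, -3),  |d|² = 34;  R = 1+3 = 4,  c = 34−4² = 18
v_rel = (-1, 9),  |v_rel|² = 82;  v_rel·d = (-1)·(-5) + (9)·(-3) = -22
82·t² + 44·t + 18 = 0  ⇒  m = (-22)² − 82·18 = -992
m = -992 < 0,  v_rel·d = -22 < 0  ⇒  outside

inside=no margin=-992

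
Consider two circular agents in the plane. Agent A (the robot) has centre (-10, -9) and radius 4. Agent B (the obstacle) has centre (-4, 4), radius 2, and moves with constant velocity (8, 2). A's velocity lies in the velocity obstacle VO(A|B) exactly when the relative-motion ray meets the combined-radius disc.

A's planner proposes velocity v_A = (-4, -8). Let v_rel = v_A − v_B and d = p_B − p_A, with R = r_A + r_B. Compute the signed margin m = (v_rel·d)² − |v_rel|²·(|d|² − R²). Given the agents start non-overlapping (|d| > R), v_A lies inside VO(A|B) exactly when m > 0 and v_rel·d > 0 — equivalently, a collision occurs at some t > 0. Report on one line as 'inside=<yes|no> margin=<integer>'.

d = (6, 13),  |d|² = 205;  R = 4+2 = 6,  c = 205−6² = 169
v_rel = (-12, -10),  |v_rel|² = 244;  v_rel·d = (-12)·(6) + (-10)·(13) = -202
244·t² + 404·t + 169 = 0  ⇒  m = (-202)² − 244·169 = -432
m = -432 < 0,  v_rel·d = -202 < 0  ⇒  outside

inside=no margin=-432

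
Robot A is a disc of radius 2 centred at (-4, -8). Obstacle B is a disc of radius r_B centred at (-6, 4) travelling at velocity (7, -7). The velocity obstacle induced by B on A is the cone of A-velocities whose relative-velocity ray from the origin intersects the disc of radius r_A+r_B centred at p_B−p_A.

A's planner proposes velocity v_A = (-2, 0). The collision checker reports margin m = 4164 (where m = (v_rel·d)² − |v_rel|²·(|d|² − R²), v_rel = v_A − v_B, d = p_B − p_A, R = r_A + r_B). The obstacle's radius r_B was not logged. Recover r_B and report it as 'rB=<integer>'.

m = 4164
d = (-2, 12);  v_rel = (-9, 7),  |v_rel|² = 130
v_rel×d = (-9)·(12) − (7)·(-2) = -94
since m = R²·130 − (-94)²:  R² = (8836 + 4164) / 130 = 100
R = √100 = 10  ⇒  r_B = 10 − 2 = 8

rB=8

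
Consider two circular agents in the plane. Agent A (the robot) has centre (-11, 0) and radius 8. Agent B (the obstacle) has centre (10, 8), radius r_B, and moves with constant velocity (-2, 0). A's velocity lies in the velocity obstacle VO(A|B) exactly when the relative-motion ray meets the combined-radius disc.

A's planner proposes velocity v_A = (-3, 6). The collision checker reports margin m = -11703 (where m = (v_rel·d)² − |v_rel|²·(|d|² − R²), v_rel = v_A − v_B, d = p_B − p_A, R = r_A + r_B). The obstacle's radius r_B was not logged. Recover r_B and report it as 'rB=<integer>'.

m = -11703
d = (21, 8);  v_rel = (-1, 6),  |v_rel|² = 37
v_rel×d = (-1)·(8) − (6)·(21) = -134
since m = R²·37 − (-134)²:  R² = (17956 + -11703) / 37 = 169
R = √169 = 13  ⇒  r_B = 13 − 8 = 5

rB=5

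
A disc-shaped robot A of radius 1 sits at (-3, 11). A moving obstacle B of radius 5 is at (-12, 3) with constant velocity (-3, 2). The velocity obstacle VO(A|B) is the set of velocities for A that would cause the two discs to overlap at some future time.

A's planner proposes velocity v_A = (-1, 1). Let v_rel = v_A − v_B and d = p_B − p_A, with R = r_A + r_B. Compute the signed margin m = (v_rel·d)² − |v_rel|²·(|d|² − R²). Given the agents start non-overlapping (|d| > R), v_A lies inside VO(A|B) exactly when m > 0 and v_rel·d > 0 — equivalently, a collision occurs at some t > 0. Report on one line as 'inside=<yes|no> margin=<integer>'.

d = (-9, -8),  |d|² = 145;  R = 1+5 = 6,  c = 145−6² = 109
v_rel = (2, -1),  |v_rel|² = 5;  v_rel·d = (2)·(-9) + (-1)·(-8) = -10
5·t² + 20·t + 109 = 0  ⇒  m = (-10)² − 5·109 = -445
m = -445 < 0,  v_rel·d = -10 < 0  ⇒  outside

inside=no margin=-445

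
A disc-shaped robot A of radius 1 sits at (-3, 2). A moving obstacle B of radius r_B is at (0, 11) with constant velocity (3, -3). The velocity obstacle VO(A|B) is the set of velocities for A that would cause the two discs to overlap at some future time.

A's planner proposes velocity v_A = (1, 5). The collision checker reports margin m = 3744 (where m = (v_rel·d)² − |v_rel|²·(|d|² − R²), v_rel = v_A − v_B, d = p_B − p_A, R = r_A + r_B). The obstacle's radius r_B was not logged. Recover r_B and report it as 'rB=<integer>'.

m = 3744
d = (3, 9);  v_rel = (-2, 8),  |v_rel|² = 68
v_rel×d = (-2)·(9) − (8)·(3) = -42
since m = R²·68 − (-42)²:  R² = (1764 + 3744) / 68 = 81
R = √81 = 9  ⇒  r_B = 9 − 1 = 8

rB=8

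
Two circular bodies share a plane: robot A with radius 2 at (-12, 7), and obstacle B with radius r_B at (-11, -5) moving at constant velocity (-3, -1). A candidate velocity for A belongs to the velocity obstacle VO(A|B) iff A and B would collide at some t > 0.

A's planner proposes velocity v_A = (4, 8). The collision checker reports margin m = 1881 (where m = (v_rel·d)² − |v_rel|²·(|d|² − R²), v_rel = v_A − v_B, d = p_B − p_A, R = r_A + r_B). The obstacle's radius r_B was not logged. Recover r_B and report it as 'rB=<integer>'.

m = 1881
d = (1, -12);  v_rel = (7, 9),  |v_rel|² = 130
v_rel×d = (7)·(-12) − (9)·(1) = -93
since m = R²·130 − (-93)²:  R² = (8649 + 1881) / 130 = 81
R = √81 = 9  ⇒  r_B = 9 − 2 = 7

rB=7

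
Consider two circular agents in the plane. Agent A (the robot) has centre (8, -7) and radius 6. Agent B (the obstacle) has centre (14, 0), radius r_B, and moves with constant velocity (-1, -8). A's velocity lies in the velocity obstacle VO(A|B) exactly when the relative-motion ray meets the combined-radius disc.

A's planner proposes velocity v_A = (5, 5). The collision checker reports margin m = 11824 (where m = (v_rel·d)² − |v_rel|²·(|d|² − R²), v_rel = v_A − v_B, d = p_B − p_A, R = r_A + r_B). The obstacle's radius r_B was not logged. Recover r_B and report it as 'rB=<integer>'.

m = 11824
d = (6, 7);  v_rel = (6, 13),  |v_rel|² = 205
v_rel×d = (6)·(7) − (13)·(6) = -36
since m = R²·205 − (-36)²:  R² = (1296 + 11824) / 205 = 64
R = √64 = 8  ⇒  r_B = 8 − 6 = 2

rB=2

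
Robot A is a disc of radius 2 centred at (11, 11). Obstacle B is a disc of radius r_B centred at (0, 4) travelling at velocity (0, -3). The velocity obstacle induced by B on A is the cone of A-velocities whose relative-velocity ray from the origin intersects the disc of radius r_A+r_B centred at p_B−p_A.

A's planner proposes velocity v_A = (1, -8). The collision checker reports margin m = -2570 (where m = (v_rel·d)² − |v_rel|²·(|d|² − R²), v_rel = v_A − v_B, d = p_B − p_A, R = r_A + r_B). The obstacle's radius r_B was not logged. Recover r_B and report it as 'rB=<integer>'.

m = -2570
d = (-11, -7);  v_rel = (1, -5),  |v_rel|² = 26
v_rel×d = (1)·(-7) − (-5)·(-11) = -62
since m = R²·26 − (-62)²:  R² = (3844 + -2570) / 26 = 49
R = √49 = 7  ⇒  r_B = 7 − 2 = 5

rB=5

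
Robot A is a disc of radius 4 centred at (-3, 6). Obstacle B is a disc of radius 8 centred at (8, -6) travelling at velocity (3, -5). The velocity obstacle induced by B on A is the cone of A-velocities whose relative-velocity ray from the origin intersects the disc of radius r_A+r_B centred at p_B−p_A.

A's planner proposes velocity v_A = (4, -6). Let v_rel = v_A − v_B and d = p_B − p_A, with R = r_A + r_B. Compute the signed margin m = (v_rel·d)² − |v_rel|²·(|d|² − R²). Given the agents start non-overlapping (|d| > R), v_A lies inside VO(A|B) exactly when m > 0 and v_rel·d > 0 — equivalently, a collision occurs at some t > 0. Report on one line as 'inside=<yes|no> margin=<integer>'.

d = (11, -12),  |d|² = 265;  R = 4+8 = 12,  c = 265−12² = 121
v_rel = (1, -1),  |v_rel|² = 2;  v_rel·d = (1)·(11) + (-1)·(-12) = 23
2·t² − 46·t + 121 = 0  ⇒  m = 23² − 2·121 = 287
m = 287 > 0,  v_rel·d = 23 > 0  ⇒  inside

inside=yes margin=287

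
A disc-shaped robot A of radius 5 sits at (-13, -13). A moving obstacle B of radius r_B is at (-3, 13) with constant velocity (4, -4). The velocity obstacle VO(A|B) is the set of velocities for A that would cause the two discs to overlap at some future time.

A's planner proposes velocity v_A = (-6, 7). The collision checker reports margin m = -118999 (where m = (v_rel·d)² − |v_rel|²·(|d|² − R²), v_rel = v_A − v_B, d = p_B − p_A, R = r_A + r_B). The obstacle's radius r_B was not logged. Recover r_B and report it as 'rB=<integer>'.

m = -118999
d = (10, 26);  v_rel = (-10, 11),  |v_rel|² = 221
v_rel×d = (-10)·(26) − (11)·(10) = -370
since m = R²·221 − (-370)²:  R² = (136900 + -118999) / 221 = 81
R = √81 = 9  ⇒  r_B = 9 − 5 = 4

rB=4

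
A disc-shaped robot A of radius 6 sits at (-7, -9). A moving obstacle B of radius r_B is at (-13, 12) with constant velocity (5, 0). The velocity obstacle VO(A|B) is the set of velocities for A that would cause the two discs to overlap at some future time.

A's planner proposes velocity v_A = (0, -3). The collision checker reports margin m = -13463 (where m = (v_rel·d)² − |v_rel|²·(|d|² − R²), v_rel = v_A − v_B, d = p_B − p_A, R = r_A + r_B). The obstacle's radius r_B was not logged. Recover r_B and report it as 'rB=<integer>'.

m = -13463
d = (-6, 21);  v_rel = (-5, -3),  |v_rel|² = 34
v_rel×d = (-5)·(21) − (-3)·(-6) = -123
since m = R²·34 − (-123)²:  R² = (15129 + -13463) / 34 = 49
R = √49 = 7  ⇒  r_B = 7 − 6 = 1

rB=1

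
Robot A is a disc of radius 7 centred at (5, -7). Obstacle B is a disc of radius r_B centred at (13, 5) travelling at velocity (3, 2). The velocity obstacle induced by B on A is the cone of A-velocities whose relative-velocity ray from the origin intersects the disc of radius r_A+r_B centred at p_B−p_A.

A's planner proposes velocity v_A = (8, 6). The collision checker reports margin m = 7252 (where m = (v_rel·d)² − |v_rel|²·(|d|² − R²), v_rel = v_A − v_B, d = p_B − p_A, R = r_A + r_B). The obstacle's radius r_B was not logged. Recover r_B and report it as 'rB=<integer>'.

m = 7252
d = (8, 12);  v_rel = (5, 4),  |v_rel|² = 41
v_rel×d = (5)·(12) − (4)·(8) = 28
since m = R²·41 − 28²:  R² = (784 + 7252) / 41 = 196
R = √196 = 14  ⇒  r_B = 14 − 7 = 7

rB=7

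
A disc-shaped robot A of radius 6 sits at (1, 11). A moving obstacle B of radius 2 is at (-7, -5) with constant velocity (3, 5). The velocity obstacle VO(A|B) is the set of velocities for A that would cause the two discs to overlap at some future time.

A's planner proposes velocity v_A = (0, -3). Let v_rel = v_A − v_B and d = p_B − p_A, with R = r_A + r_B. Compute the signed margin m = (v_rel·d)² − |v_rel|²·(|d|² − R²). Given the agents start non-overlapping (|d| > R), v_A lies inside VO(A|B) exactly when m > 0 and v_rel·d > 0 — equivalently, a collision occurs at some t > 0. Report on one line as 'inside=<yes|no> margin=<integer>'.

d = (-8, -16),  |d|² = 320;  R = 6+2 = 8,  c = 320−8² = 256
v_rel = (-3, -8),  |v_rel|² = 73;  v_rel·d = (-3)·(-8) + (-8)·(-16) = 152
73·t² − 304·t + 256 = 0  ⇒  m = 152² − 73·256 = 4416
m = 4416 > 0,  v_rel·d = 152 > 0  ⇒  inside

inside=yes margin=4416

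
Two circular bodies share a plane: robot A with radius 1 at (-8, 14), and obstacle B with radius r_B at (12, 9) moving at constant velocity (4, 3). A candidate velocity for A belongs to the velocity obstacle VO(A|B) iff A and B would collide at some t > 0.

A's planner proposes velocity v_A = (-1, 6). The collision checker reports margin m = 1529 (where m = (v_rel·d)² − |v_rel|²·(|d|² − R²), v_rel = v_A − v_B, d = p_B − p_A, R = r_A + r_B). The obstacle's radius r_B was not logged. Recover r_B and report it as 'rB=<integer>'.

m = 1529
d = (20, -5);  v_rel = (-5, 3),  |v_rel|² = 34
v_rel×d = (-5)·(-5) − (3)·(20) = -35
since m = R²·34 − (-35)²:  R² = (1225 + 1529) / 34 = 81
R = √81 = 9  ⇒  r_B = 9 − 1 = 8

rB=8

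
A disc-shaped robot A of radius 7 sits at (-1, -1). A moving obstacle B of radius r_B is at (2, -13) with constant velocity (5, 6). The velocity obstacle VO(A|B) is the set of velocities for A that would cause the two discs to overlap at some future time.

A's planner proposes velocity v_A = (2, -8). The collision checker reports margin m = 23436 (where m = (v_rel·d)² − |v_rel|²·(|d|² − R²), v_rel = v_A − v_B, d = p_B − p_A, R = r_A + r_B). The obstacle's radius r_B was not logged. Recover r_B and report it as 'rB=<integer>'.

m = 23436
d = (3, -12);  v_rel = (-3, -14),  |v_rel|² = 205
v_rel×d = (-3)·(-12) − (-14)·(3) = 78
since m = R²·205 − 78²:  R² = (6084 + 23436) / 205 = 144
R = √144 = 12  ⇒  r_B = 12 − 7 = 5

rB=5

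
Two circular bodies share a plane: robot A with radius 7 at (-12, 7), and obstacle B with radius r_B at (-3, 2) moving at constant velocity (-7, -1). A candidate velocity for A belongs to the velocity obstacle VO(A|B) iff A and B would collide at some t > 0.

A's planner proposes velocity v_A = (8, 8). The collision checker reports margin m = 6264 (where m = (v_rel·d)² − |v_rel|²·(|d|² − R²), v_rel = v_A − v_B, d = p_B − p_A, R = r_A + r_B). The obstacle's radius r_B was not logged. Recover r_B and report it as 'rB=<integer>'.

m = 6264
d = (9, -5);  v_rel = (15, 9),  |v_rel|² = 306
v_rel×d = (15)·(-5) − (9)·(9) = -156
since m = R²·306 − (-156)²:  R² = (24336 + 6264) / 306 = 100
R = √100 = 10  ⇒  r_B = 10 − 7 = 3

rB=3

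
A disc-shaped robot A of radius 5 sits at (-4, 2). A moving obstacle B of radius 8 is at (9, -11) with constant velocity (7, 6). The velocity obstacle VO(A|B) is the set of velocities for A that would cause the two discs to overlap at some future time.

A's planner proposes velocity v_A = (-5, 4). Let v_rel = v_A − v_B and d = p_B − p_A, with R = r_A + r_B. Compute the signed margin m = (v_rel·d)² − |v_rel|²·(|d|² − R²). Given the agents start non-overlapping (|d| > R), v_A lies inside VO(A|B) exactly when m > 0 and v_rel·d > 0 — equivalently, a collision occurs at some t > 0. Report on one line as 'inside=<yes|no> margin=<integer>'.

d = (13, -13),  |d|² = 338;  R = 5+8 = 13,  c = 338−13² = 169
v_rel = (-12, -2),  |v_rel|² = 148;  v_rel·d = (-12)·(13) + (-2)·(-13) = -130
148·t² + 260·t + 169 = 0  ⇒  m = (-130)² − 148·169 = -8112
m = -8112 < 0,  v_rel·d = -130 < 0  ⇒  outside

inside=no margin=-8112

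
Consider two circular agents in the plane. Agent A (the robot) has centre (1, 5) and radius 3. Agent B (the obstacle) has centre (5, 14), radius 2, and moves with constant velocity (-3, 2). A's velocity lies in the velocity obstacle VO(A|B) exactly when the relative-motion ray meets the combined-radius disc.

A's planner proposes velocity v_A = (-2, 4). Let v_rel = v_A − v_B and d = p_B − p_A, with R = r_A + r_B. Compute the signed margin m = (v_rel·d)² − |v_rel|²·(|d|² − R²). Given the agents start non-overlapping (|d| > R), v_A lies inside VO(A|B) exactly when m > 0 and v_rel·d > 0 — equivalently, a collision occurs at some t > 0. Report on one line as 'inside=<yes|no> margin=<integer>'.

d = (4, 9),  |d|² = 97;  R = 3+2 = 5,  c = 97−5² = 72
v_rel = (1, 2),  |v_rel|² = 5;  v_rel·d = (1)·(4) + (2)·(9) = 22
5·t² − 44·t + 72 = 0  ⇒  m = 22² − 5·72 = 124
m = 124 > 0,  v_rel·d = 22 > 0  ⇒  inside

inside=yes margin=124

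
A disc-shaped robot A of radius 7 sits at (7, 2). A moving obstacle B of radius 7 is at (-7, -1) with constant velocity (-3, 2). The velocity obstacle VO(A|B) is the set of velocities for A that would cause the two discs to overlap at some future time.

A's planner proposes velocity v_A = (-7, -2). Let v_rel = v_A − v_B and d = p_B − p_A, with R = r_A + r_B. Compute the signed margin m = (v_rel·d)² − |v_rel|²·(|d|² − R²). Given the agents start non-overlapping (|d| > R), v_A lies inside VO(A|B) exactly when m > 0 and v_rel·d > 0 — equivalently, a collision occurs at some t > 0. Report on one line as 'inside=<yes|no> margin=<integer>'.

d = (-14, -3),  |d|² = 205;  R = 7+7 = 14,  c = 205−14² = 9
v_rel = (-4, -4),  |v_rel|² = 32;  v_rel·d = (-4)·(-14) + (-4)·(-3) = 68
32·t² − 136·t + 9 = 0  ⇒  m = 68² − 32·9 = 4336
m = 4336 > 0,  v_rel·d = 68 > 0  ⇒  inside

inside=yes margin=4336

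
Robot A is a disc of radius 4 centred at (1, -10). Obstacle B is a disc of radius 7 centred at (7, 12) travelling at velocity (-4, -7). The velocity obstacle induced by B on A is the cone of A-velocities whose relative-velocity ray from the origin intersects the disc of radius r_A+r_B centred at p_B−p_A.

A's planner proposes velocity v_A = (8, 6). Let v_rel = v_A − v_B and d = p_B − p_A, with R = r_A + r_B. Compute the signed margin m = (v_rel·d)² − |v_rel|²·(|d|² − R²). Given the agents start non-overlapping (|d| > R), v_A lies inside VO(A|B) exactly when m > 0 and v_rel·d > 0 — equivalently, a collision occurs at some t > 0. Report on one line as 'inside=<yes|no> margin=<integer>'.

d = (6, 22),  |d|² = 520;  R = 4+7 = 11,  c = 520−11² = 399
v_rel = (12, 13),  |v_rel|² = 313;  v_rel·d = (12)·(6) + (13)·(22) = 358
313·t² − 716·t + 399 = 0  ⇒  m = 358² − 313·399 = 3277
m = 3277 > 0,  v_rel·d = 358 > 0  ⇒  inside

inside=yes margin=3277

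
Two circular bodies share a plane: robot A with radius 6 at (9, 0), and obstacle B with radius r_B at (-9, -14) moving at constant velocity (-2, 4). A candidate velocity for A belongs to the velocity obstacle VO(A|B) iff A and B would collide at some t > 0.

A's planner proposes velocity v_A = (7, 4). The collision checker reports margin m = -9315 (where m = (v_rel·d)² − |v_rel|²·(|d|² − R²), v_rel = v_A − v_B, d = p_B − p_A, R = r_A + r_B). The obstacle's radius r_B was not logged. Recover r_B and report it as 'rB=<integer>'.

m = -9315
d = (-18, -14);  v_rel = (9, 0),  |v_rel|² = 81
v_rel×d = (9)·(-14) − (0)·(-18) = -126
since m = R²·81 − (-126)²:  R² = (15876 + -9315) / 81 = 81
R = √81 = 9  ⇒  r_B = 9 − 6 = 3

rB=3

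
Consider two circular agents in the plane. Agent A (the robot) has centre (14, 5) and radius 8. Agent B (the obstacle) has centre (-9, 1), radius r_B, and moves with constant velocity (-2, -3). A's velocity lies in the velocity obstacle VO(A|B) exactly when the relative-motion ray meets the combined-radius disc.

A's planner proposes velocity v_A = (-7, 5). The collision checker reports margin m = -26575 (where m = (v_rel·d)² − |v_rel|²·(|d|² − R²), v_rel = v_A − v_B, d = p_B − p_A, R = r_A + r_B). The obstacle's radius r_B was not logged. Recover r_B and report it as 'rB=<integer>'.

m = -26575
d = (-23, -4);  v_rel = (-5, 8),  |v_rel|² = 89
v_rel×d = (-5)·(-4) − (8)·(-23) = 204
since m = R²·89 − 204²:  R² = (41616 + -26575) / 89 = 169
R = √169 = 13  ⇒  r_B = 13 − 8 = 5

rB=5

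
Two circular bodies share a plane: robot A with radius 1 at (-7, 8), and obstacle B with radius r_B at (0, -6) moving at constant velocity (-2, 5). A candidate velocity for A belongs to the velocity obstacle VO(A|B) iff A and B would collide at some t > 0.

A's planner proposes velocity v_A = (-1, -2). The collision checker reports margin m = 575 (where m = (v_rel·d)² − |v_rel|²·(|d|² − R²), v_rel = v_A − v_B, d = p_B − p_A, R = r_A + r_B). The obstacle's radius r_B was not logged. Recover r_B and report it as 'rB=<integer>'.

m = 575
d = (7, -14);  v_rel = (1, -7),  |v_rel|² = 50
v_rel×d = (1)·(-14) − (-7)·(7) = 35
since m = R²·50 − 35²:  R² = (1225 + 575) / 50 = 36
R = √36 = 6  ⇒  r_B = 6 − 1 = 5

rB=5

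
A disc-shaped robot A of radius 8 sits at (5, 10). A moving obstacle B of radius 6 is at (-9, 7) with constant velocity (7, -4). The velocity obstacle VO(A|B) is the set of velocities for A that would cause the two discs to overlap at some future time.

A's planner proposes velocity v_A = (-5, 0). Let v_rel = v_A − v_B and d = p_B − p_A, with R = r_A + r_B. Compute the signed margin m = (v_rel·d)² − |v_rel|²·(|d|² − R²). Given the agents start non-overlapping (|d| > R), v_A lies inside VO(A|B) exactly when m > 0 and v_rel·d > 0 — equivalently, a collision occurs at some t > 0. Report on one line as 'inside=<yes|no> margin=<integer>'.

d = (-14, -3),  |d|² = 205;  R = 8+6 = 14,  c = 205−14² = 9
v_rel = (-12, 4),  |v_rel|² = 160;  v_rel·d = (-12)·(-14) + (4)·(-3) = 156
160·t² − 312·t + 9 = 0  ⇒  m = 156² − 160·9 = 22896
m = 22896 > 0,  v_rel·d = 156 > 0  ⇒  inside

inside=yes margin=22896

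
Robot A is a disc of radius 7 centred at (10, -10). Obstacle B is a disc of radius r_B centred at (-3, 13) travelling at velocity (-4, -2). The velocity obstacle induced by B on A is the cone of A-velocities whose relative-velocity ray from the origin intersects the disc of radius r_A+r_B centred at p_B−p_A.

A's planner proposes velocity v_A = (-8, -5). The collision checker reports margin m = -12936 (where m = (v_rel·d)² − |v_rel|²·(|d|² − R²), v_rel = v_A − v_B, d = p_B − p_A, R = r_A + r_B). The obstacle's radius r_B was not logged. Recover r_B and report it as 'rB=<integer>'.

m = -12936
d = (-13, 23);  v_rel = (-4, -3),  |v_rel|² = 25
v_rel×d = (-4)·(23) − (-3)·(-13) = -131
since m = R²·25 − (-131)²:  R² = (17161 + -12936) / 25 = 169
R = √169 = 13  ⇒  r_B = 13 − 7 = 6

rB=6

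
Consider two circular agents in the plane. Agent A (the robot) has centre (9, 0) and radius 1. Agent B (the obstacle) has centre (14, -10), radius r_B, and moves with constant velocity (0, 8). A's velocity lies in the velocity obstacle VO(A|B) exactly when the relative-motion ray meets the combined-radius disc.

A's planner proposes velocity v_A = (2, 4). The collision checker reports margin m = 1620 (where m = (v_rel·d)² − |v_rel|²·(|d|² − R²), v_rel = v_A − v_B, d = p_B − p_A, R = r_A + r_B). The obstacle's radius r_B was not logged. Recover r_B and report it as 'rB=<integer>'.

m = 1620
d = (5, -10);  v_rel = (2, -4),  |v_rel|² = 20
v_rel×d = (2)·(-10) − (-4)·(5) = 0
since m = R²·20 − 0²:  R² = (0 + 1620) / 20 = 81
R = √81 = 9  ⇒  r_B = 9 − 1 = 8

rB=8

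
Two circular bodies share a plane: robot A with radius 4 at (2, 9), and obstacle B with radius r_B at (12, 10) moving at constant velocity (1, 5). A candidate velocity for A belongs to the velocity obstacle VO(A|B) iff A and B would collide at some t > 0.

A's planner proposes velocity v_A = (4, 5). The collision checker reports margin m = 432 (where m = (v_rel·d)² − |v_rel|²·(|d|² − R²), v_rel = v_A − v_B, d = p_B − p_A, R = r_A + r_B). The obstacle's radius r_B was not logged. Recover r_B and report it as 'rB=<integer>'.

m = 432
d = (10, 1);  v_rel = (3, 0),  |v_rel|² = 9
v_rel×d = (3)·(1) − (0)·(10) = 3
since m = R²·9 − 3²:  R² = (9 + 432) / 9 = 49
R = √49 = 7  ⇒  r_B = 7 − 4 = 3

rB=3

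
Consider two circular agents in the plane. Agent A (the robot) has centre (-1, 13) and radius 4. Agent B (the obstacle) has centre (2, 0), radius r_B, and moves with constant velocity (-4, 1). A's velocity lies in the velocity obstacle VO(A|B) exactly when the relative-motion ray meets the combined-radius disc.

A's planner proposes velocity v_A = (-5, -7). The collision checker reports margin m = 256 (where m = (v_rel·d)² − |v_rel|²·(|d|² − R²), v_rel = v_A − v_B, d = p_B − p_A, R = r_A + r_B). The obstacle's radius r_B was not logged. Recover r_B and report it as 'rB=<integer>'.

m = 256
d = (3, -13);  v_rel = (-1, -8),  |v_rel|² = 65
v_rel×d = (-1)·(-13) − (-8)·(3) = 37
since m = R²·65 − 37²:  R² = (1369 + 256) / 65 = 25
R = √25 = 5  ⇒  r_B = 5 − 4 = 1

rB=1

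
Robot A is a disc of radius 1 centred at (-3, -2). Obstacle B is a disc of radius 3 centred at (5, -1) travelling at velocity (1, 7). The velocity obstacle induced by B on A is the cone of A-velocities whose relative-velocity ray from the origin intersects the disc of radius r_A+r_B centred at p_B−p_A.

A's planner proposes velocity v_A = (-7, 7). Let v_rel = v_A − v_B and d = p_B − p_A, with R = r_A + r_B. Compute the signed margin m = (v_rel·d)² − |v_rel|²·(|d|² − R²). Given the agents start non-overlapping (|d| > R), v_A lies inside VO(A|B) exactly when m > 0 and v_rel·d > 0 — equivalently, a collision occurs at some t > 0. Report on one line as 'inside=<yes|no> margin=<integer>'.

d = (8, 1),  |d|² = 65;  R = 1+3 = 4,  c = 65−4² = 49
v_rel = (-8, 0),  |v_rel|² = 64;  v_rel·d = (-8)·(8) + (0)·(1) = -64
64·t² + 128·t + 49 = 0  ⇒  m = (-64)² − 64·49 = 960
m = 960 > 0,  v_rel·d = -64 < 0  ⇒  outside

inside=no margin=960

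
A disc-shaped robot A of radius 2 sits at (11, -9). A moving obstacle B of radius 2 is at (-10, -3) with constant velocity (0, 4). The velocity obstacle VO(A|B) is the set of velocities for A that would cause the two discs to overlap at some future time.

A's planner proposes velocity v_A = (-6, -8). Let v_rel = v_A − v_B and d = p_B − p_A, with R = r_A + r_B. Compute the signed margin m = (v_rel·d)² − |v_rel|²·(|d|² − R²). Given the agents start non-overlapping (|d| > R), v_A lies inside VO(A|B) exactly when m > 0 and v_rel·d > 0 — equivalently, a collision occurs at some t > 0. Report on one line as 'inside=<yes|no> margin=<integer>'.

d = (-21, 6),  |d|² = 477;  R = 2+2 = 4,  c = 477−4² = 461
v_rel = (-6, -12),  |v_rel|² = 180;  v_rel·d = (-6)·(-21) + (-12)·(6) = 54
180·t² − 108·t + 461 = 0  ⇒  m = 54² − 180·461 = -80064
m = -80064 < 0,  v_rel·d = 54 > 0  ⇒  outside

inside=no margin=-80064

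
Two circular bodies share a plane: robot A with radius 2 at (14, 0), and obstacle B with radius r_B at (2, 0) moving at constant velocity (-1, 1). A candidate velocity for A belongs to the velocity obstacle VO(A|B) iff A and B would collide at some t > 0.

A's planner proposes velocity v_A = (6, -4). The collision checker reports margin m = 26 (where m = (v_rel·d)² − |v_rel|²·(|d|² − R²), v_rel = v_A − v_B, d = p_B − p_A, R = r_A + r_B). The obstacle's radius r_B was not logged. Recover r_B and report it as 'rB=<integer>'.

m = 26
d = (-12, 0);  v_rel = (7, -5),  |v_rel|² = 74
v_rel×d = (7)·(0) − (-5)·(-12) = -60
since m = R²·74 − (-60)²:  R² = (3600 + 26) / 74 = 49
R = √49 = 7  ⇒  r_B = 7 − 2 = 5

rB=5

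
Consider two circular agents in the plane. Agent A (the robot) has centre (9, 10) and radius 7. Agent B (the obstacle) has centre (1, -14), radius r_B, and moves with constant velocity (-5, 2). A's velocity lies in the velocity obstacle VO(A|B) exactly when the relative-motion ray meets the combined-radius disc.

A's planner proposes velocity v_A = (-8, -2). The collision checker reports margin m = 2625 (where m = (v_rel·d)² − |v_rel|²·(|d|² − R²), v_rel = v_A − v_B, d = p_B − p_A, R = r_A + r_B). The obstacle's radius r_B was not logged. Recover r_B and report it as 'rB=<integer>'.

m = 2625
d = (-8, -24);  v_rel = (-3, -4),  |v_rel|² = 25
v_rel×d = (-3)·(-24) − (-4)·(-8) = 40
since m = R²·25 − 40²:  R² = (1600 + 2625) / 25 = 169
R = √169 = 13  ⇒  r_B = 13 − 7 = 6

rB=6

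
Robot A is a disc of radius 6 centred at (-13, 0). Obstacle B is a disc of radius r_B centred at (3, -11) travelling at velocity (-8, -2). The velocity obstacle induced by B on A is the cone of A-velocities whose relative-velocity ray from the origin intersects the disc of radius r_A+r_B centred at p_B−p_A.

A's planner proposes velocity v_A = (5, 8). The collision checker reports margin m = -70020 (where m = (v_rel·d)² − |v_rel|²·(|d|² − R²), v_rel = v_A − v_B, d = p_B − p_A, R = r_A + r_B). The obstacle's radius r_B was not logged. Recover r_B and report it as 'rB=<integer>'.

m = -70020
d = (16, -11);  v_rel = (13, 10),  |v_rel|² = 269
v_rel×d = (13)·(-11) − (10)·(16) = -303
since m = R²·269 − (-303)²:  R² = (91809 + -70020) / 269 = 81
R = √81 = 9  ⇒  r_B = 9 − 6 = 3

rB=3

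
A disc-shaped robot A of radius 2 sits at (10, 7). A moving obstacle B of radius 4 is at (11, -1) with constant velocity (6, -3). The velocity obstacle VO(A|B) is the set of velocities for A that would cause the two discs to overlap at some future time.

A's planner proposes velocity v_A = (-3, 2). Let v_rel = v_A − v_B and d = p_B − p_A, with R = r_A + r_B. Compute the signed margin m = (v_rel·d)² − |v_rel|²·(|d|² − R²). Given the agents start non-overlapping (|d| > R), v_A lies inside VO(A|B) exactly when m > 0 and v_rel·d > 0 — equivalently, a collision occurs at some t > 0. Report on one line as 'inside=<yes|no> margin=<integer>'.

d = (1, -8),  |d|² = 65;  R = 2+4 = 6,  c = 65−6² = 29
v_rel = (-9, 5),  |v_rel|² = 106;  v_rel·d = (-9)·(1) + (5)·(-8) = -49
106·t² + 98·t + 29 = 0  ⇒  m = (-49)² − 106·29 = -673
m = -673 < 0,  v_rel·d = -49 < 0  ⇒  outside

inside=no margin=-673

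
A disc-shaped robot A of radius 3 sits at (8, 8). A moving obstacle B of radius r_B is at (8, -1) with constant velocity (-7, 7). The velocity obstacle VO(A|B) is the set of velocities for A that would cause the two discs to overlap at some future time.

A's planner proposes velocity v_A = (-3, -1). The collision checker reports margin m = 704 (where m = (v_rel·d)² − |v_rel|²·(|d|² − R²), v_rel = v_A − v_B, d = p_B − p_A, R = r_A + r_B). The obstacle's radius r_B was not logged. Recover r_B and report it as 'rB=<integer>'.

m = 704
d = (0, -9);  v_rel = (4, -8),  |v_rel|² = 80
v_rel×d = (4)·(-9) − (-8)·(0) = -36
since m = R²·80 − (-36)²:  R² = (1296 + 704) / 80 = 25
R = √25 = 5  ⇒  r_B = 5 − 3 = 2

rB=2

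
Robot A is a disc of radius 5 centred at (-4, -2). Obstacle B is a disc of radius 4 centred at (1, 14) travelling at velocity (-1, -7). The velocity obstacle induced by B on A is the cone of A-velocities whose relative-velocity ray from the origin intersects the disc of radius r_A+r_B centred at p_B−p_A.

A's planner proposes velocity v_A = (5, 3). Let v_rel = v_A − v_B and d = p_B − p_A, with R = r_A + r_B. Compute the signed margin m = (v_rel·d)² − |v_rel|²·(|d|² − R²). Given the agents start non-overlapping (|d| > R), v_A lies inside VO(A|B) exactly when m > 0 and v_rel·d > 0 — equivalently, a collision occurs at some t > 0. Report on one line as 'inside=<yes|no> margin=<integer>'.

d = (5, 16),  |d|² = 281;  R = 5+4 = 9,  c = 281−9² = 200
v_rel = (6, 10),  |v_rel|² = 136;  v_rel·d = (6)·(5) + (10)·(16) = 190
136·t² − 380·t + 200 = 0  ⇒  m = 190² − 136·200 = 8900
m = 8900 > 0,  v_rel·d = 190 > 0  ⇒  inside

inside=yes margin=8900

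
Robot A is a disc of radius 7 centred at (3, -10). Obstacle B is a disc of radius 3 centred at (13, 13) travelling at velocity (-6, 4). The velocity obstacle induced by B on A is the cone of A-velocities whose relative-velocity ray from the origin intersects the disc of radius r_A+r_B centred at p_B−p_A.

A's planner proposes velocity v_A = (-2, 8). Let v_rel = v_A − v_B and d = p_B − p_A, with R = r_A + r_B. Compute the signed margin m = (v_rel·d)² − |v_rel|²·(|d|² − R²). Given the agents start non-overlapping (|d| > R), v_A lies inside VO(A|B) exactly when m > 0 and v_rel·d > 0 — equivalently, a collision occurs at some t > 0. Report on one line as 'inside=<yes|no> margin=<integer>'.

d = (10, 23),  |d|² = 629;  R = 7+3 = 10,  c = 629−10² = 529
v_rel = (4, 4),  |v_rel|² = 32;  v_rel·d = (4)·(10) + (4)·(23) = 132
32·t² − 264·t + 529 = 0  ⇒  m = 132² − 32·529 = 496
m = 496 > 0,  v_rel·d = 132 > 0  ⇒  inside

inside=yes margin=496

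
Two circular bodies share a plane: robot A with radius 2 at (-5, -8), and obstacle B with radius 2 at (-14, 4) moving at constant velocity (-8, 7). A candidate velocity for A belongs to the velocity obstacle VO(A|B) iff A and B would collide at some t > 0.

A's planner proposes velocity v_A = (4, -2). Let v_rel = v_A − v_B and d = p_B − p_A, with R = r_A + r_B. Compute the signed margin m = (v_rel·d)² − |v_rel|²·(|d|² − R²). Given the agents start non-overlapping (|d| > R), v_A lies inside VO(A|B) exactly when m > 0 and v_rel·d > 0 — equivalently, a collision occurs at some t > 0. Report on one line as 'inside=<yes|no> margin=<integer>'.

d = (-9, 12),  |d|² = 225;  R = 2+2 = 4,  c = 225−4² = 209
v_rel = (12, -9),  |v_rel|² = 225;  v_rel·d = (12)·(-9) + (-9)·(12) = -216
225·t² + 432·t + 209 = 0  ⇒  m = (-216)² − 225·209 = -369
m = -369 < 0,  v_rel·d = -216 < 0  ⇒  outside

inside=no margin=-369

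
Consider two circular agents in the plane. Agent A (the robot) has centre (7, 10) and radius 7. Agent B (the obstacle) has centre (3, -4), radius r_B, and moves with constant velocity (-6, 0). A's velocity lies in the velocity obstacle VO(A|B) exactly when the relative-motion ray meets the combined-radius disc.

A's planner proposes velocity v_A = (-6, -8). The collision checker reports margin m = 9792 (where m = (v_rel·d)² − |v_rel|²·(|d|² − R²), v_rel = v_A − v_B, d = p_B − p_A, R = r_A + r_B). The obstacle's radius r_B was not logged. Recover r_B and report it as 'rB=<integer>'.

m = 9792
d = (-4, -14);  v_rel = (0, -8),  |v_rel|² = 64
v_rel×d = (0)·(-14) − (-8)·(-4) = -32
since m = R²·64 − (-32)²:  R² = (1024 + 9792) / 64 = 169
R = √169 = 13  ⇒  r_B = 13 − 7 = 6

rB=6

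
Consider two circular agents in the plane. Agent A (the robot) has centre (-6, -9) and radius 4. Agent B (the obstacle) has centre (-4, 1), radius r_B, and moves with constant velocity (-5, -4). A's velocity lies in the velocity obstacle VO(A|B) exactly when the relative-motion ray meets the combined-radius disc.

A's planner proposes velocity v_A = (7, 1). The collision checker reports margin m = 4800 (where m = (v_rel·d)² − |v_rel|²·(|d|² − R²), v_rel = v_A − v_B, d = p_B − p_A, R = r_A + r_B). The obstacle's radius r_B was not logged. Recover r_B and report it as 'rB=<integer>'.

m = 4800
d = (2, 10);  v_rel = (12, 5),  |v_rel|² = 169
v_rel×d = (12)·(10) − (5)·(2) = 110
since m = R²·169 − 110²:  R² = (12100 + 4800) / 169 = 100
R = √100 = 10  ⇒  r_B = 10 − 4 = 6

rB=6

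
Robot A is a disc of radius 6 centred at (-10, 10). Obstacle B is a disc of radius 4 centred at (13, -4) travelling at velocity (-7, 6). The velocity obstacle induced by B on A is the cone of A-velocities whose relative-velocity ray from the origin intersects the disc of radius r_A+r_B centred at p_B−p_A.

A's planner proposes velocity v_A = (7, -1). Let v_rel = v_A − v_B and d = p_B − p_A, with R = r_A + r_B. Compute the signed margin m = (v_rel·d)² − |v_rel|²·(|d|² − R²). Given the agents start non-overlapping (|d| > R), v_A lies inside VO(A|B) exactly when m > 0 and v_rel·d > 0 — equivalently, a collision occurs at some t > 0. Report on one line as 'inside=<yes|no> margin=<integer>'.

d = (23, -14),  |d|² = 725;  R = 6+4 = 10,  c = 725−10² = 625
v_rel = (14, -7),  |v_rel|² = 245;  v_rel·d = (14)·(23) + (-7)·(-14) = 420
245·t² − 840·t + 625 = 0  ⇒  m = 420² − 245·625 = 23275
m = 23275 > 0,  v_rel·d = 420 > 0  ⇒  inside

inside=yes margin=23275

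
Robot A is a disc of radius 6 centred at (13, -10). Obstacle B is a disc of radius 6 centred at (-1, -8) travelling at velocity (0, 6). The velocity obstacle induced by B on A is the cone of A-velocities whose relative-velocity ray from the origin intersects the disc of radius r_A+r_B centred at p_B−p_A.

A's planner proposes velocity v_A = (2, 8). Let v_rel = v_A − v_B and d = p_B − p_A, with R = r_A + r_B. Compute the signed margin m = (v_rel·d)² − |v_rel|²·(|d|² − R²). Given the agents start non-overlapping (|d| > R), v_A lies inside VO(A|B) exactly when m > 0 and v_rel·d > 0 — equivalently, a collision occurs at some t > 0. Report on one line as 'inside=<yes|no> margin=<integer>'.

d = (-14, 2),  |d|² = 200;  R = 6+6 = 12,  c = 200−12² = 56
v_rel = (2, 2),  |v_rel|² = 8;  v_rel·d = (2)·(-14) + (2)·(2) = -24
8·t² + 48·t + 56 = 0  ⇒  m = (-24)² − 8·56 = 128
m = 128 > 0,  v_rel·d = -24 < 0  ⇒  outside

inside=no margin=128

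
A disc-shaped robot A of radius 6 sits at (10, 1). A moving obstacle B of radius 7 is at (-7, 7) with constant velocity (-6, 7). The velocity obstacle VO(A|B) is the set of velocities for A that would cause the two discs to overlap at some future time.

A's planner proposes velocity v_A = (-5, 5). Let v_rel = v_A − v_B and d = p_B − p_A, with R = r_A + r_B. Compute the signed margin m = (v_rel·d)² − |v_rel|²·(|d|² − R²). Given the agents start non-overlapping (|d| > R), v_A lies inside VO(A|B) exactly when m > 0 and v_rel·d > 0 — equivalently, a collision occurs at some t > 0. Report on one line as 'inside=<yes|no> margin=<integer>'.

d = (-17, 6),  |d|² = 325;  R = 6+7 = 13,  c = 325−13² = 156
v_rel = (1, -2),  |v_rel|² = 5;  v_rel·d = (1)·(-17) + (-2)·(6) = -29
5·t² + 58·t + 156 = 0  ⇒  m = (-29)² − 5·156 = 61
m = 61 > 0,  v_rel·d = -29 < 0  ⇒  outside

inside=no margin=61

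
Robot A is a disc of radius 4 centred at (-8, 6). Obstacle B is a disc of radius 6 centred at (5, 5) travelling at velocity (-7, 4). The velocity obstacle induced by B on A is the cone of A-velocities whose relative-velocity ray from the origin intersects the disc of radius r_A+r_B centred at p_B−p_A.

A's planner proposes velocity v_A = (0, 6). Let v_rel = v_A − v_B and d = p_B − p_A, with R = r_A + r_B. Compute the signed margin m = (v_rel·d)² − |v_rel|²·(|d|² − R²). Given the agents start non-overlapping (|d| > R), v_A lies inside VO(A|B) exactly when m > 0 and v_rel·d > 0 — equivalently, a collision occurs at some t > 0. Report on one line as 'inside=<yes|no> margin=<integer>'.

d = (13, -1),  |d|² = 170;  R = 4+6 = 10,  c = 170−10² = 70
v_rel = (7, 2),  |v_rel|² = 53;  v_rel·d = (7)·(13) + (2)·(-1) = 89
53·t² − 178·t + 70 = 0  ⇒  m = 89² − 53·70 = 4211
m = 4211 > 0,  v_rel·d = 89 > 0  ⇒  inside

inside=yes margin=4211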